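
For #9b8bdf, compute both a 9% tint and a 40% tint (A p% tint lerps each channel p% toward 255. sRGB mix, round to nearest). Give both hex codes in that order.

#a495e2, #c3b9ec

#9b8bdf is rgb(155, 139, 223).
9% tint:
  R: 155 + 0.09×(255−155) = 155 + 9 = 164 → 164
  G: 139 + 0.09×(255−139) = 139 + 10.44 = 149.44 → 149
  B: 223 + 0.09×(255−223) = 223 + 2.88 = 225.88 → 226
  → #a495e2
40% tint:
  R: 155 + 40 = 195 → 195
  G: 139 + 46.4 = 185.4 → 185
  B: 223 + 0.4×(255−223) = 223 + 12.8 = 235.8 → 236
  → #c3b9ec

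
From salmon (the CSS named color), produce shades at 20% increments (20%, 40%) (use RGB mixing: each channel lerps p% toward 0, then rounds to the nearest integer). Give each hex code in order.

CSS salmon is rgb(250, 128, 114).
20%: (250 − 50 = 200→200, 128 − 25.6 = 102.4→102, 114 − 22.8 = 91.2→91) → #c8665b
40%: (250 − 100 = 150→150, 128 − 51.2 = 76.8→77, 114 − 45.6 = 68.4→68) → #964d44

#c8665b, #964d44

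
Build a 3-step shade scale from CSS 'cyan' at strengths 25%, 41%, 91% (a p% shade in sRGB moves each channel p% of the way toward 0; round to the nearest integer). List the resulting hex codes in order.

CSS cyan is rgb(0, 255, 255).
25%: (0→0, 255 − 63.75 = 191.25→191, 255 − 63.75 = 191.25→191) → #00BFBF
41%: (0→0, 255 − 104.55 = 150.45→150, 255 − 104.55 = 150.45→150) → #009696
91%: (0→0, 255 − 232.05 = 22.95→23, 255 − 232.05 = 22.95→23) → #001717

#00BFBF, #009696, #001717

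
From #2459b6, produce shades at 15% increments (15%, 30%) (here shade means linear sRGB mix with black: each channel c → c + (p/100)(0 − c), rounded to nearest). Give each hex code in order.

#2459b6 is rgb(36, 89, 182).
15%: (36 − 5.4 = 30.6→31, 89 − 13.35 = 75.65→76, 182 − 27.3 = 154.7→155) → #1f4c9b
30%: (36 − 10.8 = 25.2→25, 89 − 26.7 = 62.3→62, 182 − 54.6 = 127.4→127) → #193e7f

#1f4c9b, #193e7f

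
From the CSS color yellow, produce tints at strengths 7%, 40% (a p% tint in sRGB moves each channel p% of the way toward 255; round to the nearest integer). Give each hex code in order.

CSS yellow is rgb(255, 255, 0).
7%: (255→255, 255→255, 0 + 17.85 = 17.85→18) → #ffff12
40%: (255→255, 255→255, 0 + 102 = 102→102) → #ffff66

#ffff12, #ffff66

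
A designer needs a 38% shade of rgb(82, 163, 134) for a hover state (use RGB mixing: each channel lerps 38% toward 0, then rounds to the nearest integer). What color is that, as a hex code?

#336553

Per channel, c → c + 0.38(0 − c):
  R: 82 + 0.38×(0−82) = 82 − 31.16 = 50.84 → 51
  G: 163 + 0.38×(0−163) = 163 − 61.94 = 101.06 → 101
  B: 134 − 50.92 = 83.08 → 83
rgb(51, 101, 83) = #336553.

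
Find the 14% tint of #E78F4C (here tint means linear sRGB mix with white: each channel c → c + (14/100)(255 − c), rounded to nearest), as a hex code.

#EA9F65

#E78F4C is rgb(231, 143, 76).
A 14% tint moves each channel 14% toward 255:
  R: 231 + 3.36 = 234.36 → 234
  G: 143 + 0.14×(255−143) = 143 + 15.68 = 158.68 → 159
  B: 76 + 0.14×(255−76) = 76 + 25.06 = 101.06 → 101
rgb(234, 159, 101) = #EA9F65.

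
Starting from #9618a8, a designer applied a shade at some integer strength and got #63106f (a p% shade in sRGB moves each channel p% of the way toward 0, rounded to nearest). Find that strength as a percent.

#9618a8 is rgb(150, 24, 168); #63106f is rgb(99, 16, 111).
On the B channel (widest range): 111 ≈ 168 + (p/100)(0 − 168), so p ≈ 100×(111 − 168)/(0 − 168) = -5700/-168 = 33.93.
p = 34 reproduces all three channels after rounding.

34%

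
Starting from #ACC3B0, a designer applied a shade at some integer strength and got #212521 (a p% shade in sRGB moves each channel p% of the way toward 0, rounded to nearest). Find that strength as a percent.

81%

#ACC3B0 is rgb(172, 195, 176); #212521 is rgb(33, 37, 33).
On the G channel (widest range): 37 ≈ 195 + (p/100)(0 − 195), so p ≈ 100×(37 − 195)/(0 − 195) = -15800/-195 = 81.03.
p = 81 reproduces all three channels after rounding.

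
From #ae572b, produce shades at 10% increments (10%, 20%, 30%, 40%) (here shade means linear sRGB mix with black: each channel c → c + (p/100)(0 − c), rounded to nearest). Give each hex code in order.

#9d4e27, #8b4622, #7a3d1e, #68341a

#ae572b is rgb(174, 87, 43).
10%: (174 − 17.4 = 156.6→157, 87 − 8.7 = 78.3→78, 43 − 4.3 = 38.7→39) → #9d4e27
20%: (174 − 34.8 = 139.2→139, 87 − 17.4 = 69.6→70, 43 − 8.6 = 34.4→34) → #8b4622
30%: (174 − 52.2 = 121.8→122, 87 − 26.1 = 60.9→61, 43 − 12.9 = 30.1→30) → #7a3d1e
40%: (174 − 69.6 = 104.4→104, 87 − 34.8 = 52.2→52, 43 − 17.2 = 25.8→26) → #68341a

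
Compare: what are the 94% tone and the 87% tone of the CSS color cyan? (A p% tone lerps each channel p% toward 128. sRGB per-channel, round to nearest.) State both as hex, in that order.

CSS cyan is rgb(0, 255, 255).
94% tone:
  R: 0 + 0.94×(128−0) = 0 + 120.32 = 120.32 → 120
  G: 255 − 119.38 = 135.62 → 136
  B: 255 − 119.38 = 135.62 → 136
  → #788888
87% tone:
  R: 0 + 0.87×(128−0) = 0 + 111.36 = 111.36 → 111
  G: 255 + 0.87×(128−255) = 255 − 110.49 = 144.51 → 145
  B: 255 − 110.49 = 144.51 → 145
  → #6f9191

#788888, #6f9191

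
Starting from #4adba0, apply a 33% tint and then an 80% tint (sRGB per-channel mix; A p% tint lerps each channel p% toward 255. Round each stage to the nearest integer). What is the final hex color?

#e7faf2

#4adba0 is rgb(74, 219, 160).
Lerp each channel 33% toward 255:
  R: 74 + 0.33×(255−74) = 74 + 59.73 = 133.73 → 134
  G: 219 + 11.88 = 230.88 → 231
  B: 160 + 0.33×(255−160) = 160 + 31.35 = 191.35 → 191
After the tint: rgb(134, 231, 191) = #86e7bf.
Lerp each channel 80% toward 255:
  R: 134 + 96.8 = 230.8 → 231
  G: 231 + 19.2 = 250.2 → 250
  B: 191 + 0.8×(255−191) = 191 + 51.2 = 242.2 → 242
rgb(231, 250, 242) = #e7faf2.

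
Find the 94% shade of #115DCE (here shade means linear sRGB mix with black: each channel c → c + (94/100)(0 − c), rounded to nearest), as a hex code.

#01060C

#115DCE is rgb(17, 93, 206).
Per channel, c → c + 0.94(0 − c):
  R: 17 − 15.98 = 1.02 → 1
  G: 93 − 87.42 = 5.58 → 6
  B: 206 + 0.94×(0−206) = 206 − 193.64 = 12.36 → 12
rgb(1, 6, 12) = #01060C.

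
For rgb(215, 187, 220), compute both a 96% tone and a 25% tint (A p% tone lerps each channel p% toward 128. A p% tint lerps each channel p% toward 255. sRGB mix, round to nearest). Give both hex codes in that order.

96% tone:
  R: 215 − 83.52 = 131.48 → 131
  G: 187 + 0.96×(128−187) = 187 − 56.64 = 130.36 → 130
  B: 220 + 0.96×(128−220) = 220 − 88.32 = 131.68 → 132
  → #838284
25% tint:
  R: 215 + 0.25×(255−215) = 215 + 10 = 225 → 225
  G: 187 + 17 = 204 → 204
  B: 220 + 0.25×(255−220) = 220 + 8.75 = 228.75 → 229
  → #e1cce5

#838284, #e1cce5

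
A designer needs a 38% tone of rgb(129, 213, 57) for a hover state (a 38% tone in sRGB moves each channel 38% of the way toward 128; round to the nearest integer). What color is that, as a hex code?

Lerp each channel 38% toward 128:
  R: 129 − 0.38 = 128.62 → 129
  G: 213 − 32.3 = 180.7 → 181
  B: 57 + 0.38×(128−57) = 57 + 26.98 = 83.98 → 84
rgb(129, 181, 84) = #81b554.

#81b554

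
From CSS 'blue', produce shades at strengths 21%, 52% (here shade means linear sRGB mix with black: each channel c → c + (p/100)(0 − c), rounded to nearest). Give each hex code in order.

#0000C9, #00007A

CSS blue is rgb(0, 0, 255).
21%: (0→0, 0→0, 255 − 53.55 = 201.45→201) → #0000C9
52%: (0→0, 0→0, 255 − 132.6 = 122.4→122) → #00007A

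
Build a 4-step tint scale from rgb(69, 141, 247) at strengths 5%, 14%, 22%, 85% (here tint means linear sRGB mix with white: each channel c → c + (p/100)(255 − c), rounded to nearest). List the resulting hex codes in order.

5%: (69 + 9.3 = 78.3→78, 141 + 5.7 = 146.7→147, 247→247) → #4e93f7
14%: (69 + 26.04 = 95.04→95, 141 + 15.96 = 156.96→157, 247 + 1.12 = 248.12→248) → #5f9df8
22%: (69 + 40.92 = 109.92→110, 141 + 25.08 = 166.08→166, 247 + 1.76 = 248.76→249) → #6ea6f9
85%: (69 + 158.1 = 227.1→227, 141 + 96.9 = 237.9→238, 247 + 6.8 = 253.8→254) → #e3eefe

#4e93f7, #5f9df8, #6ea6f9, #e3eefe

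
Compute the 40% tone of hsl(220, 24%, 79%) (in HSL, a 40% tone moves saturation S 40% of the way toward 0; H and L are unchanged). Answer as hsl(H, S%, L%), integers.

hsl(220, 14%, 79%)

S moves 40% from 24 toward 0: 24 − 9.6 = 14.4 → 14.
H and L are unchanged.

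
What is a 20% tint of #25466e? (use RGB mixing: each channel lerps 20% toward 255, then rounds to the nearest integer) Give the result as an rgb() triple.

rgb(81, 107, 139)

#25466e is rgb(37, 70, 110).
Per channel, c → c + 0.2(255 − c):
  R: 37 + 0.2×(255−37) = 37 + 43.6 = 80.6 → 81
  G: 70 + 0.2×(255−70) = 70 + 37 = 107 → 107
  B: 110 + 0.2×(255−110) = 110 + 29 = 139 → 139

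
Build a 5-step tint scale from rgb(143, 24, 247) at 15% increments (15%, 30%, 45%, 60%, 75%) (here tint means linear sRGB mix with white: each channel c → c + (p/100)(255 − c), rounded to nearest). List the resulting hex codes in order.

#a03bf8, #b15df9, #c180fb, #d2a3fc, #e3c5fd

15%: (143 + 16.8 = 159.8→160, 24 + 34.65 = 58.65→59, 247 + 1.2 = 248.2→248) → #a03bf8
30%: (143 + 33.6 = 176.6→177, 24 + 69.3 = 93.3→93, 247 + 2.4 = 249.4→249) → #b15df9
45%: (143 + 50.4 = 193.4→193, 24 + 103.95 = 127.95→128, 247 + 3.6 = 250.6→251) → #c180fb
60%: (143 + 67.2 = 210.2→210, 24 + 138.6 = 162.6→163, 247 + 4.8 = 251.8→252) → #d2a3fc
75%: (143 + 84 = 227→227, 24 + 173.25 = 197.25→197, 247 + 6 = 253→253) → #e3c5fd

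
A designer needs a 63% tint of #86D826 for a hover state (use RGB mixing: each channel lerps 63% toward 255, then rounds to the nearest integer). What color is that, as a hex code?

#86D826 is rgb(134, 216, 38).
Lerp each channel 63% toward 255:
  R: 134 + 0.63×(255−134) = 134 + 76.23 = 210.23 → 210
  G: 216 + 0.63×(255−216) = 216 + 24.57 = 240.57 → 241
  B: 38 + 136.71 = 174.71 → 175
rgb(210, 241, 175) = #D2F1AF.

#D2F1AF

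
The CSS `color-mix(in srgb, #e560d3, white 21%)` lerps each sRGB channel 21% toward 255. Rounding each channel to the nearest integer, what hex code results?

#e560d3 is rgb(229, 96, 211).
Lerp each channel 21% toward 255:
  R: 229 + 5.46 = 234.46 → 234
  G: 96 + 33.39 = 129.39 → 129
  B: 211 + 0.21×(255−211) = 211 + 9.24 = 220.24 → 220
rgb(234, 129, 220) = #ea81dc.

#ea81dc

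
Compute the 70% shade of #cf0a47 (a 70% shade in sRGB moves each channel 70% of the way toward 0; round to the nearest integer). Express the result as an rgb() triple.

#cf0a47 is rgb(207, 10, 71).
Per channel, c → c + 0.7(0 − c):
  R: 207 − 144.9 = 62.1 → 62
  G: 10 − 7 = 3 → 3
  B: 71 − 49.7 = 21.3 → 21

rgb(62, 3, 21)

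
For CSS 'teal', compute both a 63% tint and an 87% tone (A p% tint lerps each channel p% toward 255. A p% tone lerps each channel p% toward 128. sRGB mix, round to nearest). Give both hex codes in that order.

CSS teal is rgb(0, 128, 128).
63% tint:
  R: 0 + 0.63×(255−0) = 0 + 160.65 = 160.65 → 161
  G: 128 + 0.63×(255−128) = 128 + 80.01 = 208.01 → 208
  B: 128 + 80.01 = 208.01 → 208
  → #a1d0d0
87% tone:
  R: 0 + 111.36 = 111.36 → 111
  G: 128 + 0 = 128 → 128
  B: 128 + 0.87×(128−128) = 128 + 0 = 128 → 128
  → #6f8080

#a1d0d0, #6f8080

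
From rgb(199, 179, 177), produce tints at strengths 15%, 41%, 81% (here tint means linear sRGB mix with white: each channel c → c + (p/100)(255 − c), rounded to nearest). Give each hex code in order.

#cfbebd, #ded2d1, #f4f1f0

15%: (199 + 8.4 = 207.4→207, 179 + 11.4 = 190.4→190, 177 + 11.7 = 188.7→189) → #cfbebd
41%: (199 + 22.96 = 221.96→222, 179 + 31.16 = 210.16→210, 177 + 31.98 = 208.98→209) → #ded2d1
81%: (199 + 45.36 = 244.36→244, 179 + 61.56 = 240.56→241, 177 + 63.18 = 240.18→240) → #f4f1f0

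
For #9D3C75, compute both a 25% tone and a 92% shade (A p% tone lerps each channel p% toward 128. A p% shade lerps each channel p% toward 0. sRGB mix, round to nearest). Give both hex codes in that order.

#964D78, #0D0509

#9D3C75 is rgb(157, 60, 117).
25% tone:
  R: 157 + 0.25×(128−157) = 157 − 7.25 = 149.75 → 150
  G: 60 + 0.25×(128−60) = 60 + 17 = 77 → 77
  B: 117 + 2.75 = 119.75 → 120
  → #964D78
92% shade:
  R: 157 − 144.44 = 12.56 → 13
  G: 60 + 0.92×(0−60) = 60 − 55.2 = 4.8 → 5
  B: 117 + 0.92×(0−117) = 117 − 107.64 = 9.36 → 9
  → #0D0509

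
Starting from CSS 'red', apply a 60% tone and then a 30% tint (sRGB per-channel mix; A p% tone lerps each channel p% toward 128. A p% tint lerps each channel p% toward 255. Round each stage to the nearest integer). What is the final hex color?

#CA8282

CSS red is rgb(255, 0, 0).
Per channel, c → c + 0.6(128 − c):
  R: 255 + 0.6×(128−255) = 255 − 76.2 = 178.8 → 179
  G: 0 + 76.8 = 76.8 → 77
  B: 0 + 0.6×(128−0) = 0 + 76.8 = 76.8 → 77
After the tone: rgb(179, 77, 77) = #B34D4D.
Per channel, c → c + 0.3(255 − c):
  R: 179 + 0.3×(255−179) = 179 + 22.8 = 201.8 → 202
  G: 77 + 53.4 = 130.4 → 130
  B: 77 + 0.3×(255−77) = 77 + 53.4 = 130.4 → 130
rgb(202, 130, 130) = #CA8282.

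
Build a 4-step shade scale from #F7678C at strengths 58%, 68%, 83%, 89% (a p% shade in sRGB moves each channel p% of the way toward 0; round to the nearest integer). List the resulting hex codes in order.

#682B3B, #4F212D, #2A1218, #1B0B0F

#F7678C is rgb(247, 103, 140).
58%: (247 − 143.26 = 103.74→104, 103 − 59.74 = 43.26→43, 140 − 81.2 = 58.8→59) → #682B3B
68%: (247 − 167.96 = 79.04→79, 103 − 70.04 = 32.96→33, 140 − 95.2 = 44.8→45) → #4F212D
83%: (247 − 205.01 = 41.99→42, 103 − 85.49 = 17.51→18, 140 − 116.2 = 23.8→24) → #2A1218
89%: (247 − 219.83 = 27.17→27, 103 − 91.67 = 11.33→11, 140 − 124.6 = 15.4→15) → #1B0B0F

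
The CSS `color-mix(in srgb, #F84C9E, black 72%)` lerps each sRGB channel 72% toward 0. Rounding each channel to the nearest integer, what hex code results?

#F84C9E is rgb(248, 76, 158).
A 72% shade moves each channel 72% toward 0:
  R: 248 + 0.72×(0−248) = 248 − 178.56 = 69.44 → 69
  G: 76 − 54.72 = 21.28 → 21
  B: 158 − 113.76 = 44.24 → 44
rgb(69, 21, 44) = #45152C.

#45152C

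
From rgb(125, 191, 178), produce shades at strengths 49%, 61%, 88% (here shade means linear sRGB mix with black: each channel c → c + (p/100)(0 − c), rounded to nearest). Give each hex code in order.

#40615B, #314A45, #0F1715

49%: (125 − 61.25 = 63.75→64, 191 − 93.59 = 97.41→97, 178 − 87.22 = 90.78→91) → #40615B
61%: (125 − 76.25 = 48.75→49, 191 − 116.51 = 74.49→74, 178 − 108.58 = 69.42→69) → #314A45
88%: (125 − 110 = 15→15, 191 − 168.08 = 22.92→23, 178 − 156.64 = 21.36→21) → #0F1715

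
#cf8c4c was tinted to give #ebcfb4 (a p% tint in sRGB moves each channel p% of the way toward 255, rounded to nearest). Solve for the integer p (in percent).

#cf8c4c is rgb(207, 140, 76); #ebcfb4 is rgb(235, 207, 180).
On the B channel (widest range): 180 ≈ 76 + (p/100)(255 − 76), so p ≈ 100×(180 − 76)/(255 − 76) = 10400/179 = 58.10.
p = 58 reproduces all three channels after rounding.

58%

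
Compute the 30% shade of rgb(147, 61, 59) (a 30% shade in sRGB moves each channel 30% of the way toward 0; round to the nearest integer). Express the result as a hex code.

Lerp each channel 30% toward 0:
  R: 147 + 0.3×(0−147) = 147 − 44.1 = 102.9 → 103
  G: 61 + 0.3×(0−61) = 61 − 18.3 = 42.7 → 43
  B: 59 + 0.3×(0−59) = 59 − 17.7 = 41.3 → 41
rgb(103, 43, 41) = #672b29.

#672b29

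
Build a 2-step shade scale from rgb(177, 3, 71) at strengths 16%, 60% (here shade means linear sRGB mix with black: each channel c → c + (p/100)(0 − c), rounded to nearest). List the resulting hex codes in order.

#95033C, #47011C

16%: (177 − 28.32 = 148.68→149, 3→3, 71 − 11.36 = 59.64→60) → #95033C
60%: (177 − 106.2 = 70.8→71, 3 − 1.8 = 1.2→1, 71 − 42.6 = 28.4→28) → #47011C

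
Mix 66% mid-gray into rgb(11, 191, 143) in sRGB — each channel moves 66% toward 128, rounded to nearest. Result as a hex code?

#589585

Per channel, c → c + 0.66(128 − c):
  R: 11 + 0.66×(128−11) = 11 + 77.22 = 88.22 → 88
  G: 191 + 0.66×(128−191) = 191 − 41.58 = 149.42 → 149
  B: 143 − 9.9 = 133.1 → 133
rgb(88, 149, 133) = #589585.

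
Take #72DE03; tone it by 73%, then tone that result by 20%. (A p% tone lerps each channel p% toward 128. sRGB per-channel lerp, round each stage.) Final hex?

#7D9465

#72DE03 is rgb(114, 222, 3).
Per channel, c → c + 0.73(128 − c):
  R: 114 + 10.22 = 124.22 → 124
  G: 222 + 0.73×(128−222) = 222 − 68.62 = 153.38 → 153
  B: 3 + 91.25 = 94.25 → 94
After the tone: rgb(124, 153, 94) = #7C995E.
Lerp each channel 20% toward 128:
  R: 124 + 0.2×(128−124) = 124 + 0.8 = 124.8 → 125
  G: 153 − 5 = 148 → 148
  B: 94 + 6.8 = 100.8 → 101
rgb(125, 148, 101) = #7D9465.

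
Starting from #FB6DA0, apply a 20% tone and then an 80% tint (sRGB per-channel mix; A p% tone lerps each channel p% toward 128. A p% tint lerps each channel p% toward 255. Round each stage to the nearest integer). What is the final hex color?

#FB6DA0 is rgb(251, 109, 160).
Per channel, c → c + 0.2(128 − c):
  R: 251 + 0.2×(128−251) = 251 − 24.6 = 226.4 → 226
  G: 109 + 0.2×(128−109) = 109 + 3.8 = 112.8 → 113
  B: 160 + 0.2×(128−160) = 160 − 6.4 = 153.6 → 154
After the tone: rgb(226, 113, 154) = #E2719A.
Per channel, c → c + 0.8(255 − c):
  R: 226 + 23.2 = 249.2 → 249
  G: 113 + 113.6 = 226.6 → 227
  B: 154 + 80.8 = 234.8 → 235
rgb(249, 227, 235) = #F9E3EB.

#F9E3EB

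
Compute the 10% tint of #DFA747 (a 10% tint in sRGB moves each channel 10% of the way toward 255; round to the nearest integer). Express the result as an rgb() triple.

rgb(226, 176, 89)

#DFA747 is rgb(223, 167, 71).
Per channel, c → c + 0.1(255 − c):
  R: 223 + 0.1×(255−223) = 223 + 3.2 = 226.2 → 226
  G: 167 + 8.8 = 175.8 → 176
  B: 71 + 18.4 = 89.4 → 89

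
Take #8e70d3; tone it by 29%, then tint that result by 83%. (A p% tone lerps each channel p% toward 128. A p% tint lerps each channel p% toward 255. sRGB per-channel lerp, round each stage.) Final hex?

#ebe8f3

#8e70d3 is rgb(142, 112, 211).
Per channel, c → c + 0.29(128 − c):
  R: 142 + 0.29×(128−142) = 142 − 4.06 = 137.94 → 138
  G: 112 + 0.29×(128−112) = 112 + 4.64 = 116.64 → 117
  B: 211 − 24.07 = 186.93 → 187
After the tone: rgb(138, 117, 187) = #8a75bb.
Per channel, c → c + 0.83(255 − c):
  R: 138 + 0.83×(255−138) = 138 + 97.11 = 235.11 → 235
  G: 117 + 114.54 = 231.54 → 232
  B: 187 + 0.83×(255−187) = 187 + 56.44 = 243.44 → 243
rgb(235, 232, 243) = #ebe8f3.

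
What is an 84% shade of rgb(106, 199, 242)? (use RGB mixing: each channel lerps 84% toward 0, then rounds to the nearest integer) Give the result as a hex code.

Per channel, c → c + 0.84(0 − c):
  R: 106 + 0.84×(0−106) = 106 − 89.04 = 16.96 → 17
  G: 199 − 167.16 = 31.84 → 32
  B: 242 − 203.28 = 38.72 → 39
rgb(17, 32, 39) = #112027.

#112027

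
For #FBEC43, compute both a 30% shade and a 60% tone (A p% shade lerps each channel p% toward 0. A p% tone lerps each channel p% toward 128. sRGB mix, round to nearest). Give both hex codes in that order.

#B0A52F, #B1AB68

#FBEC43 is rgb(251, 236, 67).
30% shade:
  R: 251 + 0.3×(0−251) = 251 − 75.3 = 175.7 → 176
  G: 236 + 0.3×(0−236) = 236 − 70.8 = 165.2 → 165
  B: 67 − 20.1 = 46.9 → 47
  → #B0A52F
60% tone:
  R: 251 + 0.6×(128−251) = 251 − 73.8 = 177.2 → 177
  G: 236 + 0.6×(128−236) = 236 − 64.8 = 171.2 → 171
  B: 67 + 36.6 = 103.6 → 104
  → #B1AB68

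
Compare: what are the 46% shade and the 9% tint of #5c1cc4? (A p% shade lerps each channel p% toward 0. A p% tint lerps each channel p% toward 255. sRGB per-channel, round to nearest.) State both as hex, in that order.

#5c1cc4 is rgb(92, 28, 196).
46% shade:
  R: 92 + 0.46×(0−92) = 92 − 42.32 = 49.68 → 50
  G: 28 + 0.46×(0−28) = 28 − 12.88 = 15.12 → 15
  B: 196 + 0.46×(0−196) = 196 − 90.16 = 105.84 → 106
  → #320f6a
9% tint:
  R: 92 + 14.67 = 106.67 → 107
  G: 28 + 20.43 = 48.43 → 48
  B: 196 + 0.09×(255−196) = 196 + 5.31 = 201.31 → 201
  → #6b30c9

#320f6a, #6b30c9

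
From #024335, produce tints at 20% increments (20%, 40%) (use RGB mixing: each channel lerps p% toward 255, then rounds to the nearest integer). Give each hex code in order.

#024335 is rgb(2, 67, 53).
20%: (2 + 50.6 = 52.6→53, 67 + 37.6 = 104.6→105, 53 + 40.4 = 93.4→93) → #35695d
40%: (2 + 101.2 = 103.2→103, 67 + 75.2 = 142.2→142, 53 + 80.8 = 133.8→134) → #678e86

#35695d, #678e86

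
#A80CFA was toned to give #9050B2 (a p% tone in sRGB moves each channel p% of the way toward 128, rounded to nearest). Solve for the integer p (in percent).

#A80CFA is rgb(168, 12, 250); #9050B2 is rgb(144, 80, 178).
On the B channel (widest range): 178 ≈ 250 + (p/100)(128 − 250), so p ≈ 100×(178 − 250)/(128 − 250) = -7200/-122 = 59.02.
p = 59 reproduces all three channels after rounding.

59%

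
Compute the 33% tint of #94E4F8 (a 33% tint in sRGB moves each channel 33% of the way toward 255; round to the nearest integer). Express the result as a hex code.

#B7EDFA

#94E4F8 is rgb(148, 228, 248).
A 33% tint moves each channel 33% toward 255:
  R: 148 + 0.33×(255−148) = 148 + 35.31 = 183.31 → 183
  G: 228 + 0.33×(255−228) = 228 + 8.91 = 236.91 → 237
  B: 248 + 2.31 = 250.31 → 250
rgb(183, 237, 250) = #B7EDFA.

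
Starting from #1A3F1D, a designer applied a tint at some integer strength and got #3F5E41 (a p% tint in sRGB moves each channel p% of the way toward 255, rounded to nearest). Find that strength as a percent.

16%

#1A3F1D is rgb(26, 63, 29); #3F5E41 is rgb(63, 94, 65).
On the R channel (widest range): 63 ≈ 26 + (p/100)(255 − 26), so p ≈ 100×(63 − 26)/(255 − 26) = 3700/229 = 16.16.
p = 16 reproduces all three channels after rounding.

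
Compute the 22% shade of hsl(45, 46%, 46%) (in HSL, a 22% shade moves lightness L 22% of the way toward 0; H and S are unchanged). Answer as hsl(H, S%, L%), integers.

hsl(45, 46%, 36%)

L moves 22% from 46 toward 0: 46 − 10.12 = 35.88 → 36.
H and S are unchanged.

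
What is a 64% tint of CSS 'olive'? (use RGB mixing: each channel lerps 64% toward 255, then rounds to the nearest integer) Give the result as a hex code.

#D1D1A3

CSS olive is rgb(128, 128, 0).
Lerp each channel 64% toward 255:
  R: 128 + 0.64×(255−128) = 128 + 81.28 = 209.28 → 209
  G: 128 + 81.28 = 209.28 → 209
  B: 0 + 0.64×(255−0) = 0 + 163.2 = 163.2 → 163
rgb(209, 209, 163) = #D1D1A3.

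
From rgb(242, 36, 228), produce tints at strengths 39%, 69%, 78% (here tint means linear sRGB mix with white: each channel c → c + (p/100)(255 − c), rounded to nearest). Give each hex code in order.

#F779EF, #FBBBF7, #FCCFF9

39%: (242 + 5.07 = 247.07→247, 36 + 85.41 = 121.41→121, 228 + 10.53 = 238.53→239) → #F779EF
69%: (242 + 8.97 = 250.97→251, 36 + 151.11 = 187.11→187, 228 + 18.63 = 246.63→247) → #FBBBF7
78%: (242 + 10.14 = 252.14→252, 36 + 170.82 = 206.82→207, 228 + 21.06 = 249.06→249) → #FCCFF9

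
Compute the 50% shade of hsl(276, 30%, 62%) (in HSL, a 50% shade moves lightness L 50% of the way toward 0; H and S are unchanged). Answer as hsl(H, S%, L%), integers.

L moves 50% from 62 toward 0: 62 − 31 = 31 → 31.
H and S are unchanged.

hsl(276, 30%, 31%)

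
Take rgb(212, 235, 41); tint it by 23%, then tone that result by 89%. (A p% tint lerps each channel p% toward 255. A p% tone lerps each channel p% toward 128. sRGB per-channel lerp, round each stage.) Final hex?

Per channel, c → c + 0.23(255 − c):
  R: 212 + 0.23×(255−212) = 212 + 9.89 = 221.89 → 222
  G: 235 + 4.6 = 239.6 → 240
  B: 41 + 0.23×(255−41) = 41 + 49.22 = 90.22 → 90
After the tint: rgb(222, 240, 90) = #DEF05A.
Per channel, c → c + 0.89(128 − c):
  R: 222 − 83.66 = 138.34 → 138
  G: 240 + 0.89×(128−240) = 240 − 99.68 = 140.32 → 140
  B: 90 + 33.82 = 123.82 → 124
rgb(138, 140, 124) = #8A8C7C.

#8A8C7C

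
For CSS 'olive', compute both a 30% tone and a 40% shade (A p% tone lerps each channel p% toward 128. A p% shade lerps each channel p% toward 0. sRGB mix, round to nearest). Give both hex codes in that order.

CSS olive is rgb(128, 128, 0).
30% tone:
  R: 128 + 0 = 128 → 128
  G: 128 + 0 = 128 → 128
  B: 0 + 0.3×(128−0) = 0 + 38.4 = 38.4 → 38
  → #808026
40% shade:
  R: 128 − 51.2 = 76.8 → 77
  G: 128 + 0.4×(0−128) = 128 − 51.2 = 76.8 → 77
  B: 0 + 0.4×(0−0) = 0 + 0 = 0 → 0
  → #4D4D00

#808026, #4D4D00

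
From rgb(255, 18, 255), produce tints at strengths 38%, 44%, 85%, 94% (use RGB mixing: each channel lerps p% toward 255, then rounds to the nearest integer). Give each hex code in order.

#FF6CFF, #FF7AFF, #FFDBFF, #FFF1FF

38%: (255→255, 18 + 90.06 = 108.06→108, 255→255) → #FF6CFF
44%: (255→255, 18 + 104.28 = 122.28→122, 255→255) → #FF7AFF
85%: (255→255, 18 + 201.45 = 219.45→219, 255→255) → #FFDBFF
94%: (255→255, 18 + 222.78 = 240.78→241, 255→255) → #FFF1FF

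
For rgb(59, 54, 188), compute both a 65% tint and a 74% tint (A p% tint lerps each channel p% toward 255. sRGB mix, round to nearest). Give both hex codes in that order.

#bab9e8, #cccbee

65% tint:
  R: 59 + 0.65×(255−59) = 59 + 127.4 = 186.4 → 186
  G: 54 + 130.65 = 184.65 → 185
  B: 188 + 0.65×(255−188) = 188 + 43.55 = 231.55 → 232
  → #bab9e8
74% tint:
  R: 59 + 145.04 = 204.04 → 204
  G: 54 + 0.74×(255−54) = 54 + 148.74 = 202.74 → 203
  B: 188 + 0.74×(255−188) = 188 + 49.58 = 237.58 → 238
  → #cccbee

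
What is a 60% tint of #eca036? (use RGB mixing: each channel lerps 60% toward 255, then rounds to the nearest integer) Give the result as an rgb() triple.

#eca036 is rgb(236, 160, 54).
A 60% tint moves each channel 60% toward 255:
  R: 236 + 0.6×(255−236) = 236 + 11.4 = 247.4 → 247
  G: 160 + 57 = 217 → 217
  B: 54 + 0.6×(255−54) = 54 + 120.6 = 174.6 → 175

rgb(247, 217, 175)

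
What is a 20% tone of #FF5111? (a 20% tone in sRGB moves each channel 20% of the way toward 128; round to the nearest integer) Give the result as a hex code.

#E65A27

#FF5111 is rgb(255, 81, 17).
Per channel, c → c + 0.2(128 − c):
  R: 255 + 0.2×(128−255) = 255 − 25.4 = 229.6 → 230
  G: 81 + 0.2×(128−81) = 81 + 9.4 = 90.4 → 90
  B: 17 + 22.2 = 39.2 → 39
rgb(230, 90, 39) = #E65A27.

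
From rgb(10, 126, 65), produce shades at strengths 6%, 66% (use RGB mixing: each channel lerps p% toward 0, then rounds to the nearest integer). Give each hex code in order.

6%: (10 − 0.6 = 9.4→9, 126 − 7.56 = 118.44→118, 65 − 3.9 = 61.1→61) → #09763d
66%: (10 − 6.6 = 3.4→3, 126 − 83.16 = 42.84→43, 65 − 42.9 = 22.1→22) → #032b16

#09763d, #032b16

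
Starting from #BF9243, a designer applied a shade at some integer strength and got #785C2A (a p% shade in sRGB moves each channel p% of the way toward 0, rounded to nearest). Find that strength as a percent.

#BF9243 is rgb(191, 146, 67); #785C2A is rgb(120, 92, 42).
On the R channel (widest range): 120 ≈ 191 + (p/100)(0 − 191), so p ≈ 100×(120 − 191)/(0 − 191) = -7100/-191 = 37.17.
p = 37 reproduces all three channels after rounding.

37%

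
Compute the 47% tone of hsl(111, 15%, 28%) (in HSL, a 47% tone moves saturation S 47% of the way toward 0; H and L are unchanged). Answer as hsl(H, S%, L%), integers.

S moves 47% from 15 toward 0: 15 − 7.05 = 7.95 → 8.
H and L are unchanged.

hsl(111, 8%, 28%)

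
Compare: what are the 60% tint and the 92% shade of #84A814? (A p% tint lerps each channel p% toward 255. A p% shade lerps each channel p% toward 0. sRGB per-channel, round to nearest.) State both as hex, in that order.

#84A814 is rgb(132, 168, 20).
60% tint:
  R: 132 + 0.6×(255−132) = 132 + 73.8 = 205.8 → 206
  G: 168 + 0.6×(255−168) = 168 + 52.2 = 220.2 → 220
  B: 20 + 141 = 161 → 161
  → #CEDCA1
92% shade:
  R: 132 + 0.92×(0−132) = 132 − 121.44 = 10.56 → 11
  G: 168 − 154.56 = 13.44 → 13
  B: 20 + 0.92×(0−20) = 20 − 18.4 = 1.6 → 2
  → #0B0D02

#CEDCA1, #0B0D02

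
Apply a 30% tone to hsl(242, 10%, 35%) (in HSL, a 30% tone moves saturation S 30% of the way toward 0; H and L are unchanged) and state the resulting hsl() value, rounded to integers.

hsl(242, 7%, 35%)

S moves 30% from 10 toward 0: 10 − 3 = 7 → 7.
H and L are unchanged.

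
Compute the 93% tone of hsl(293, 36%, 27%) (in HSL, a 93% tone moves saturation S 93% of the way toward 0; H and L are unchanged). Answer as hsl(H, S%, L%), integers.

hsl(293, 3%, 27%)

S moves 93% from 36 toward 0: 36 − 33.48 = 2.52 → 3.
H and L are unchanged.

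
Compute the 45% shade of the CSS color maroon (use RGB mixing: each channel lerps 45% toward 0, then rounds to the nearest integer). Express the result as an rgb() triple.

rgb(70, 0, 0)

CSS maroon is rgb(128, 0, 0).
Per channel, c → c + 0.45(0 − c):
  R: 128 + 0.45×(0−128) = 128 − 57.6 = 70.4 → 70
  G: 0 + 0.45×(0−0) = 0 + 0 = 0 → 0
  B: 0 + 0.45×(0−0) = 0 + 0 = 0 → 0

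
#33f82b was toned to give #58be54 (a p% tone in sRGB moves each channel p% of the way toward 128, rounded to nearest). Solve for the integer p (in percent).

#33f82b is rgb(51, 248, 43); #58be54 is rgb(88, 190, 84).
On the G channel (widest range): 190 ≈ 248 + (p/100)(128 − 248), so p ≈ 100×(190 − 248)/(128 − 248) = -5800/-120 = 48.33.
p = 48 reproduces all three channels after rounding.

48%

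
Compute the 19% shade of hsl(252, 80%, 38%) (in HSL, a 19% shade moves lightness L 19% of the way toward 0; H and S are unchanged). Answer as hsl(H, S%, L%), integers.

hsl(252, 80%, 31%)

L moves 19% from 38 toward 0: 38 − 7.22 = 30.78 → 31.
H and S are unchanged.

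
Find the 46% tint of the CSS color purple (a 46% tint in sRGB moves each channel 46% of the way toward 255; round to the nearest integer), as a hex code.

#ba75ba

CSS purple is rgb(128, 0, 128).
Per channel, c → c + 0.46(255 − c):
  R: 128 + 58.42 = 186.42 → 186
  G: 0 + 0.46×(255−0) = 0 + 117.3 = 117.3 → 117
  B: 128 + 0.46×(255−128) = 128 + 58.42 = 186.42 → 186
rgb(186, 117, 186) = #ba75ba.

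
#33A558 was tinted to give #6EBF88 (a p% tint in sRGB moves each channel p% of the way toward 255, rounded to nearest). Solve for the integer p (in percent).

#33A558 is rgb(51, 165, 88); #6EBF88 is rgb(110, 191, 136).
On the R channel (widest range): 110 ≈ 51 + (p/100)(255 − 51), so p ≈ 100×(110 − 51)/(255 − 51) = 5900/204 = 28.92.
p = 29 reproduces all three channels after rounding.

29%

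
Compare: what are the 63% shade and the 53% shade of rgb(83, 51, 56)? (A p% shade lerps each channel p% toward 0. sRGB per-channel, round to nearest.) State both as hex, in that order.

63% shade:
  R: 83 − 52.29 = 30.71 → 31
  G: 51 + 0.63×(0−51) = 51 − 32.13 = 18.87 → 19
  B: 56 + 0.63×(0−56) = 56 − 35.28 = 20.72 → 21
  → #1F1315
53% shade:
  R: 83 + 0.53×(0−83) = 83 − 43.99 = 39.01 → 39
  G: 51 + 0.53×(0−51) = 51 − 27.03 = 23.97 → 24
  B: 56 − 29.68 = 26.32 → 26
  → #27181A

#1F1315, #27181A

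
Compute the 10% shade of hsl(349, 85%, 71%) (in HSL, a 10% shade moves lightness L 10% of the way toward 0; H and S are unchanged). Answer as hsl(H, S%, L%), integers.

hsl(349, 85%, 64%)

L moves 10% from 71 toward 0: 71 − 7.1 = 63.9 → 64.
H and S are unchanged.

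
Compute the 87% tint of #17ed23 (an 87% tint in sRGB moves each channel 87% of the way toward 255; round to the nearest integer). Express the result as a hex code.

#e1fde2

#17ed23 is rgb(23, 237, 35).
Lerp each channel 87% toward 255:
  R: 23 + 0.87×(255−23) = 23 + 201.84 = 224.84 → 225
  G: 237 + 0.87×(255−237) = 237 + 15.66 = 252.66 → 253
  B: 35 + 0.87×(255−35) = 35 + 191.4 = 226.4 → 226
rgb(225, 253, 226) = #e1fde2.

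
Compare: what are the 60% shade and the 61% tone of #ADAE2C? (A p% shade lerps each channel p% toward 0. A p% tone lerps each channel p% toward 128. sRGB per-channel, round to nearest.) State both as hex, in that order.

#454612, #92925F

#ADAE2C is rgb(173, 174, 44).
60% shade:
  R: 173 + 0.6×(0−173) = 173 − 103.8 = 69.2 → 69
  G: 174 − 104.4 = 69.6 → 70
  B: 44 + 0.6×(0−44) = 44 − 26.4 = 17.6 → 18
  → #454612
61% tone:
  R: 173 + 0.61×(128−173) = 173 − 27.45 = 145.55 → 146
  G: 174 + 0.61×(128−174) = 174 − 28.06 = 145.94 → 146
  B: 44 + 51.24 = 95.24 → 95
  → #92925F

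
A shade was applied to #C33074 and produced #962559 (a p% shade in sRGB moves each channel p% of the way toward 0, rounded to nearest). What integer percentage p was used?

23%

#C33074 is rgb(195, 48, 116); #962559 is rgb(150, 37, 89).
On the R channel (widest range): 150 ≈ 195 + (p/100)(0 − 195), so p ≈ 100×(150 − 195)/(0 − 195) = -4500/-195 = 23.08.
p = 23 reproduces all three channels after rounding.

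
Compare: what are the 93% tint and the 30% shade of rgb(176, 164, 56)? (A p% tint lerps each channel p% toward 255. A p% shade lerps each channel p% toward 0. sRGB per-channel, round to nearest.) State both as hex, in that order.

93% tint:
  R: 176 + 0.93×(255−176) = 176 + 73.47 = 249.47 → 249
  G: 164 + 84.63 = 248.63 → 249
  B: 56 + 0.93×(255−56) = 56 + 185.07 = 241.07 → 241
  → #F9F9F1
30% shade:
  R: 176 + 0.3×(0−176) = 176 − 52.8 = 123.2 → 123
  G: 164 − 49.2 = 114.8 → 115
  B: 56 − 16.8 = 39.2 → 39
  → #7B7327

#F9F9F1, #7B7327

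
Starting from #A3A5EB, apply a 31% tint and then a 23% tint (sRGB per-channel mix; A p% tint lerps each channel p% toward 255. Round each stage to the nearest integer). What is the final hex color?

#A3A5EB is rgb(163, 165, 235).
Per channel, c → c + 0.31(255 − c):
  R: 163 + 0.31×(255−163) = 163 + 28.52 = 191.52 → 192
  G: 165 + 0.31×(255−165) = 165 + 27.9 = 192.9 → 193
  B: 235 + 0.31×(255−235) = 235 + 6.2 = 241.2 → 241
After the tint: rgb(192, 193, 241) = #C0C1F1.
Per channel, c → c + 0.23(255 − c):
  R: 192 + 0.23×(255−192) = 192 + 14.49 = 206.49 → 206
  G: 193 + 14.26 = 207.26 → 207
  B: 241 + 0.23×(255−241) = 241 + 3.22 = 244.22 → 244
rgb(206, 207, 244) = #CECFF4.

#CECFF4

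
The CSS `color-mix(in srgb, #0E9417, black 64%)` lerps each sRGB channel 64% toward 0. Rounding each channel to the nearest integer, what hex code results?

#053508

#0E9417 is rgb(14, 148, 23).
Per channel, c → c + 0.64(0 − c):
  R: 14 − 8.96 = 5.04 → 5
  G: 148 − 94.72 = 53.28 → 53
  B: 23 + 0.64×(0−23) = 23 − 14.72 = 8.28 → 8
rgb(5, 53, 8) = #053508.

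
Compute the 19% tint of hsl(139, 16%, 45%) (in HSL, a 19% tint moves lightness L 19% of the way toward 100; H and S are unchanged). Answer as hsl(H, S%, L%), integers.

hsl(139, 16%, 55%)

L moves 19% from 45 toward 100: 45 + 10.45 = 55.45 → 55.
H and S are unchanged.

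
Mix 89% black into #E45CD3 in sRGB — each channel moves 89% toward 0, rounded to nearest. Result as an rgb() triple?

rgb(25, 10, 23)

#E45CD3 is rgb(228, 92, 211).
Lerp each channel 89% toward 0:
  R: 228 − 202.92 = 25.08 → 25
  G: 92 − 81.88 = 10.12 → 10
  B: 211 − 187.79 = 23.21 → 23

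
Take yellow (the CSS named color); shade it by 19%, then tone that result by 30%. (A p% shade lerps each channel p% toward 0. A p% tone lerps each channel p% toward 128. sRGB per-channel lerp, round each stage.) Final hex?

CSS yellow is rgb(255, 255, 0).
Lerp each channel 19% toward 0:
  R: 255 + 0.19×(0−255) = 255 − 48.45 = 206.55 → 207
  G: 255 + 0.19×(0−255) = 255 − 48.45 = 206.55 → 207
  B: 0 + 0 = 0 → 0
After the shade: rgb(207, 207, 0) = #cfcf00.
Lerp each channel 30% toward 128:
  R: 207 − 23.7 = 183.3 → 183
  G: 207 − 23.7 = 183.3 → 183
  B: 0 + 0.3×(128−0) = 0 + 38.4 = 38.4 → 38
rgb(183, 183, 38) = #b7b726.

#b7b726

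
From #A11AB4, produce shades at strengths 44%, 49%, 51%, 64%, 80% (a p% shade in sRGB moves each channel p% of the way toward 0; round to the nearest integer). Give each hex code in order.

#5A0F65, #520D5C, #4F0D58, #3A0941, #200524

#A11AB4 is rgb(161, 26, 180).
44%: (161 − 70.84 = 90.16→90, 26 − 11.44 = 14.56→15, 180 − 79.2 = 100.8→101) → #5A0F65
49%: (161 − 78.89 = 82.11→82, 26 − 12.74 = 13.26→13, 180 − 88.2 = 91.8→92) → #520D5C
51%: (161 − 82.11 = 78.89→79, 26 − 13.26 = 12.74→13, 180 − 91.8 = 88.2→88) → #4F0D58
64%: (161 − 103.04 = 57.96→58, 26 − 16.64 = 9.36→9, 180 − 115.2 = 64.8→65) → #3A0941
80%: (161 − 128.8 = 32.2→32, 26 − 20.8 = 5.2→5, 180 − 144 = 36→36) → #200524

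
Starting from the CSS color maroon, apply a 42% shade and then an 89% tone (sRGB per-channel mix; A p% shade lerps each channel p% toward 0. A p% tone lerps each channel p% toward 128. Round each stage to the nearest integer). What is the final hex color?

CSS maroon is rgb(128, 0, 0).
A 42% shade moves each channel 42% toward 0:
  R: 128 − 53.76 = 74.24 → 74
  G: 0 + 0.42×(0−0) = 0 + 0 = 0 → 0
  B: 0 + 0 = 0 → 0
After the shade: rgb(74, 0, 0) = #4A0000.
An 89% tone moves each channel 89% toward 128:
  R: 74 + 0.89×(128−74) = 74 + 48.06 = 122.06 → 122
  G: 0 + 0.89×(128−0) = 0 + 113.92 = 113.92 → 114
  B: 0 + 113.92 = 113.92 → 114
rgb(122, 114, 114) = #7A7272.

#7A7272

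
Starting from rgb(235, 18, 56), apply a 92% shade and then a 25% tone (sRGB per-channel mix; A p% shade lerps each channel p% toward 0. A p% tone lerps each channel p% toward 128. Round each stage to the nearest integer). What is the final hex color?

Per channel, c → c + 0.92(0 − c):
  R: 235 − 216.2 = 18.8 → 19
  G: 18 + 0.92×(0−18) = 18 − 16.56 = 1.44 → 1
  B: 56 + 0.92×(0−56) = 56 − 51.52 = 4.48 → 4
After the shade: rgb(19, 1, 4) = #130104.
A 25% tone moves each channel 25% toward 128:
  R: 19 + 27.25 = 46.25 → 46
  G: 1 + 0.25×(128−1) = 1 + 31.75 = 32.75 → 33
  B: 4 + 31 = 35 → 35
rgb(46, 33, 35) = #2e2123.

#2e2123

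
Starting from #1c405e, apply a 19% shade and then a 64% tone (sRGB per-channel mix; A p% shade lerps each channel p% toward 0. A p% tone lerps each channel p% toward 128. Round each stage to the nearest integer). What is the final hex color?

#1c405e is rgb(28, 64, 94).
A 19% shade moves each channel 19% toward 0:
  R: 28 − 5.32 = 22.68 → 23
  G: 64 + 0.19×(0−64) = 64 − 12.16 = 51.84 → 52
  B: 94 + 0.19×(0−94) = 94 − 17.86 = 76.14 → 76
After the shade: rgb(23, 52, 76) = #17344c.
A 64% tone moves each channel 64% toward 128:
  R: 23 + 0.64×(128−23) = 23 + 67.2 = 90.2 → 90
  G: 52 + 48.64 = 100.64 → 101
  B: 76 + 0.64×(128−76) = 76 + 33.28 = 109.28 → 109
rgb(90, 101, 109) = #5a656d.

#5a656d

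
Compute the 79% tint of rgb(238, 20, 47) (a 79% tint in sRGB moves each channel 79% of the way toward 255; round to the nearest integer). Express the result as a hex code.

Per channel, c → c + 0.79(255 − c):
  R: 238 + 0.79×(255−238) = 238 + 13.43 = 251.43 → 251
  G: 20 + 0.79×(255−20) = 20 + 185.65 = 205.65 → 206
  B: 47 + 0.79×(255−47) = 47 + 164.32 = 211.32 → 211
rgb(251, 206, 211) = #FBCED3.

#FBCED3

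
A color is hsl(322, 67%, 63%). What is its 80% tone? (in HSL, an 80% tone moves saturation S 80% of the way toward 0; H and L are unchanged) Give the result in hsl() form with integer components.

S moves 80% from 67 toward 0: 67 − 53.6 = 13.4 → 13.
H and L are unchanged.

hsl(322, 13%, 63%)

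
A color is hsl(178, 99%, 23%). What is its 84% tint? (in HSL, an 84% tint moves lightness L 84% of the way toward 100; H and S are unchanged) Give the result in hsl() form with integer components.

hsl(178, 99%, 88%)

L moves 84% from 23 toward 100: 23 + 64.68 = 87.68 → 88.
H and S are unchanged.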